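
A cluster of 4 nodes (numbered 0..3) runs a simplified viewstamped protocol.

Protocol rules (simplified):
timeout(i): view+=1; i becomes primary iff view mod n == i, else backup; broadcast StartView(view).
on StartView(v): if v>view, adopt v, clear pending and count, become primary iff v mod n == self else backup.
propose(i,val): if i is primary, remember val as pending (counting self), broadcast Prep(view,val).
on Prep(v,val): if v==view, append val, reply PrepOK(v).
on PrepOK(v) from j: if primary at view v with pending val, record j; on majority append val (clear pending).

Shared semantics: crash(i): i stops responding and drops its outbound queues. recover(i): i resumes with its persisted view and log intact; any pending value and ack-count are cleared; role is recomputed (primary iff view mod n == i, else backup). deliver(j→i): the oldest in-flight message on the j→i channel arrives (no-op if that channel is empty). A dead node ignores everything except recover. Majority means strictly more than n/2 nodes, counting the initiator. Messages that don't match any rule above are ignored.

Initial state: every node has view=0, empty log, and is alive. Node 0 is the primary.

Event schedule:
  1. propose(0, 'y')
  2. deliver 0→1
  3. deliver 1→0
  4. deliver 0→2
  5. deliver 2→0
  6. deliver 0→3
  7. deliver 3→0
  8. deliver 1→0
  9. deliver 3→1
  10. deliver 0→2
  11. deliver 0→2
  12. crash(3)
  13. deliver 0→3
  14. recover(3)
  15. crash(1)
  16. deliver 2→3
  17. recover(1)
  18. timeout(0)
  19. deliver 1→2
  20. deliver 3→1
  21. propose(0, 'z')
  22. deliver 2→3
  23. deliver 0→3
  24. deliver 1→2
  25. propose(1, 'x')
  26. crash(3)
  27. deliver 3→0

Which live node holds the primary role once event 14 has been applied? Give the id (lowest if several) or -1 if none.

0

e1 propose(0,'y'): ·
e2 deliver 0→1: 1[back,v=0,y]
e3 deliver 1→0: ·
e4 deliver 0→2: 2[back,v=0,y]
e5 deliver 2→0: 0[prim,v=0,y]
e6 deliver 0→3: 3[back,v=0,y]
e7 deliver 3→0: ·
e8 deliver 1→0: ·
e9 deliver 3→1: ·
e10 deliver 0→2: ·
e11 deliver 0→2: ·
e12 crash(3): 3[✗back,v=0,y]
e13 deliver 0→3: ·
e14 recover(3): 3[back,v=0,y]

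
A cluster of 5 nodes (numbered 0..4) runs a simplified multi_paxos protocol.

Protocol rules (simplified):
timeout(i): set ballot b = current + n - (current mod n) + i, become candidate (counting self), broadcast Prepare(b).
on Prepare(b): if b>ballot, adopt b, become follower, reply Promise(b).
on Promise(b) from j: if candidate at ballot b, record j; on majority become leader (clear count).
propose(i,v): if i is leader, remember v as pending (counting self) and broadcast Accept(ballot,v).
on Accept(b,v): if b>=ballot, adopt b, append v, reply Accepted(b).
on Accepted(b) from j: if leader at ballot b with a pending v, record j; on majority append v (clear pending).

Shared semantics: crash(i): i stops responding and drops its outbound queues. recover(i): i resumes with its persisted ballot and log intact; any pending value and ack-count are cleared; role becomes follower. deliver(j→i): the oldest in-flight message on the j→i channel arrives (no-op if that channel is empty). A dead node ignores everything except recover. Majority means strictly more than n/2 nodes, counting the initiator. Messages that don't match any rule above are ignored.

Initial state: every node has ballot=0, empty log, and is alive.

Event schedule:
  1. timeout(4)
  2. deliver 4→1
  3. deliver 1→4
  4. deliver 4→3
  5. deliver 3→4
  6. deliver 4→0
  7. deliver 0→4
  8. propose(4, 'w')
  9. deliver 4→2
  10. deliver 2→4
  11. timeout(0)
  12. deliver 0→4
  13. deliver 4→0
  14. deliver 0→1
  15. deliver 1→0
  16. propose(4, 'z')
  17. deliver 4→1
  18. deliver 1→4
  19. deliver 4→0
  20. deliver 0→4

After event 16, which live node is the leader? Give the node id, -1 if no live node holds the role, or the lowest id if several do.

1. timeout(4):  <4:cand b9 ->
2. deliver 4→1:  <1:foll b9 ->
3. deliver 1→4:  nop
4. deliver 4→3:  <3:foll b9 ->
5. deliver 3→4:  <4:lead b9 ->
6. deliver 4→0:  <0:foll b9 ->
7. deliver 0→4:  nop
8. propose(4,'w'):  nop
9. deliver 4→2:  <2:foll b9 ->
10. deliver 2→4:  nop
11. timeout(0):  <0:cand b10 ->
12. deliver 0→4:  <4:foll b10 ->
13. deliver 4→0:  nop
14. deliver 0→1:  <1:foll b10 ->
15. deliver 1→0:  nop
16. propose(4,'z'):  nop

-1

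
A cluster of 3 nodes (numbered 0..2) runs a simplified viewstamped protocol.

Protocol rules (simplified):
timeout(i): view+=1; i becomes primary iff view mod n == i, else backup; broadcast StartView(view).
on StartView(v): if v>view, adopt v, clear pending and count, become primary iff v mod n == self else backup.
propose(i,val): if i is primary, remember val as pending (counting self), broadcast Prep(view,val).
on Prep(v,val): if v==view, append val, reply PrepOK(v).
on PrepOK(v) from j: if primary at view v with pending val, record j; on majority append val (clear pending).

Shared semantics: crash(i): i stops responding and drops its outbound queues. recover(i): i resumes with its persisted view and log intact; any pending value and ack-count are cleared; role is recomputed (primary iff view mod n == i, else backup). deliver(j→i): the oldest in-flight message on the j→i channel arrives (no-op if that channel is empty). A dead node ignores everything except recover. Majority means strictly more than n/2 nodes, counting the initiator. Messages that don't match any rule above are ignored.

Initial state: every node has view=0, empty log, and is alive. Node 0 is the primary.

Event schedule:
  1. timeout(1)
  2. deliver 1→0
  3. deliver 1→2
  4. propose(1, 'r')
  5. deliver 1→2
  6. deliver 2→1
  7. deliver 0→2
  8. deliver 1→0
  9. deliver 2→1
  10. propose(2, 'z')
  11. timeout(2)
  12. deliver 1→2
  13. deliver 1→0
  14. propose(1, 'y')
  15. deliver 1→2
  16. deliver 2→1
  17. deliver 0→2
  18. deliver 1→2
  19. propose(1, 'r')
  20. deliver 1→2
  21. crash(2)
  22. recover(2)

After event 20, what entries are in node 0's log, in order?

r

step 1 timeout(1): 1={prim,v=1,log=-}
step 2 deliver 1→0: 0={back,v=1,log=-}
step 3 deliver 1→2: 2={back,v=1,log=-}
step 4 propose(1,'r'): —
step 5 deliver 1→2: 2={back,v=1,log=r}
step 6 deliver 2→1: 1={prim,v=1,log=r}
step 7 deliver 0→2: —
step 8 deliver 1→0: 0={back,v=1,log=r}
step 9 deliver 2→1: —
step 10 propose(2,'z'): —
step 11 timeout(2): 2={prim,v=2,log=r}
step 12 deliver 1→2: —
step 13 deliver 1→0: —
step 14 propose(1,'y'): —
step 15 deliver 1→2: —
step 16 deliver 2→1: 1={back,v=2,log=r}
step 17 deliver 0→2: —
step 18 deliver 1→2: —
step 19 propose(1,'r'): —
step 20 deliver 1→2: —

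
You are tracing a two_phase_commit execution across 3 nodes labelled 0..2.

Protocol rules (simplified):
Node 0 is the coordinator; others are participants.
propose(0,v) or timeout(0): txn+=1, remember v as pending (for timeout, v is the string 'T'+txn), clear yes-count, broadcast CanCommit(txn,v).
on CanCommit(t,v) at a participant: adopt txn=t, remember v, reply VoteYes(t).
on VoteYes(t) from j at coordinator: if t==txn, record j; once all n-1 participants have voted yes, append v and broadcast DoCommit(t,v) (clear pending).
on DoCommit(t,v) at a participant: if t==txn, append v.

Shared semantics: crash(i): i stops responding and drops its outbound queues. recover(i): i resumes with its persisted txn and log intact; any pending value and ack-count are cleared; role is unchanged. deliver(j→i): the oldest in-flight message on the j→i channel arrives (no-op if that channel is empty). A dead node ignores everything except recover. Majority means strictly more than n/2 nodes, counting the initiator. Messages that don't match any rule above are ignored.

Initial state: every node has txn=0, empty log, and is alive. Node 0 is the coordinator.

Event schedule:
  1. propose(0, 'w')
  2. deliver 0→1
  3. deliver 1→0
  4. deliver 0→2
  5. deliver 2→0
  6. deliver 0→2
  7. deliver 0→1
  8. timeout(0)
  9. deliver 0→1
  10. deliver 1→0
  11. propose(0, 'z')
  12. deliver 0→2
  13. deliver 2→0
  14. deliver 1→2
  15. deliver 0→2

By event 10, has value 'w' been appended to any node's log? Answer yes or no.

yes

step 1 propose(0,'w'): 0={coor,t=1,log=-}
step 2 deliver 0→1: 1={part,t=1,log=-}
step 3 deliver 1→0: —
step 4 deliver 0→2: 2={part,t=1,log=-}
step 5 deliver 2→0: 0={coor,t=1,log=w}
step 6 deliver 0→2: 2={part,t=1,log=w}
step 7 deliver 0→1: 1={part,t=1,log=w}
step 8 timeout(0): 0={coor,t=2,log=w}
step 9 deliver 0→1: 1={part,t=2,log=w}
step 10 deliver 1→0: —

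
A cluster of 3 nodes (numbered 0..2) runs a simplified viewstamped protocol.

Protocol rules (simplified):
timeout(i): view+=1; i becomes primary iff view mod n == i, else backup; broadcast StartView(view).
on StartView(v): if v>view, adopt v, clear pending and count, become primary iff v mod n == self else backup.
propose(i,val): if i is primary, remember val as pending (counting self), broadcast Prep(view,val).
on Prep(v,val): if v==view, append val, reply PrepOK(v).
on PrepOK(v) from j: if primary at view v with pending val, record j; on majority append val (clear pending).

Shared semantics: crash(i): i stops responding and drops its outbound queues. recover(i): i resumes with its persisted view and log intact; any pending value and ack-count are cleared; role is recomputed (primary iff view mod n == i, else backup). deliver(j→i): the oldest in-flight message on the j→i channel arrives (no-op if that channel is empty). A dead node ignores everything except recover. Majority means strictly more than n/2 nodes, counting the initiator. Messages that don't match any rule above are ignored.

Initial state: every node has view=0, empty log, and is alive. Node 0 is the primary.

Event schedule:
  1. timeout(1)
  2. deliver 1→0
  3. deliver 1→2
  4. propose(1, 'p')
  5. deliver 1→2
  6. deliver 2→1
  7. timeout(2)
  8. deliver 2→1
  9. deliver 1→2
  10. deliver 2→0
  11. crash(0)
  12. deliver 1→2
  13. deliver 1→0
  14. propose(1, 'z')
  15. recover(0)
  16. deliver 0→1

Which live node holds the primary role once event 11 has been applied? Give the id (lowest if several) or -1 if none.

2

e1 timeout(1): 1[prim,v=1,-]
e2 deliver 1→0: 0[back,v=1,-]
e3 deliver 1→2: 2[back,v=1,-]
e4 propose(1,'p'): ·
e5 deliver 1→2: 2[back,v=1,p]
e6 deliver 2→1: 1[prim,v=1,p]
e7 timeout(2): 2[prim,v=2,p]
e8 deliver 2→1: 1[back,v=2,p]
e9 deliver 1→2: ·
e10 deliver 2→0: 0[back,v=2,-]
e11 crash(0): 0[✗back,v=2,-]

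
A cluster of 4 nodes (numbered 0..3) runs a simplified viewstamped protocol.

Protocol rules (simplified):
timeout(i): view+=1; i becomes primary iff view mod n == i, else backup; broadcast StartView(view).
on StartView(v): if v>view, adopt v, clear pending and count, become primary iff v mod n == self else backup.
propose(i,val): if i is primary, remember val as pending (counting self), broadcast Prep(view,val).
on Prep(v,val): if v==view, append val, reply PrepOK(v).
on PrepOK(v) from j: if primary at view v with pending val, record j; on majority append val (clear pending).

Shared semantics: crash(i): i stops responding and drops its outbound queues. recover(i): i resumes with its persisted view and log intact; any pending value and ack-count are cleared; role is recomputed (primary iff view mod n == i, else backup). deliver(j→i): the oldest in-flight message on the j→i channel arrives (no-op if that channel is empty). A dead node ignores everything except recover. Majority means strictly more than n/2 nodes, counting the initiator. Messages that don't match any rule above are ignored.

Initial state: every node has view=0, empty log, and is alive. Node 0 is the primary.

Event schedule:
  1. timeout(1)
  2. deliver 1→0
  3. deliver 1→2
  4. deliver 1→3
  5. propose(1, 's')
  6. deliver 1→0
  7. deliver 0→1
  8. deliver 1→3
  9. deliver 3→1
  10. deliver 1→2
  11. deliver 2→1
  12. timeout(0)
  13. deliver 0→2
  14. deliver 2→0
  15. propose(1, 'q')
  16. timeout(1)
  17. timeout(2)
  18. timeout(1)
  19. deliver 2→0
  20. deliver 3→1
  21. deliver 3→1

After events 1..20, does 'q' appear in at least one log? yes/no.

e1 timeout(1): 1[prim,v=1,-]
e2 deliver 1→0: 0[back,v=1,-]
e3 deliver 1→2: 2[back,v=1,-]
e4 deliver 1→3: 3[back,v=1,-]
e5 propose(1,'s'): ·
e6 deliver 1→0: 0[back,v=1,s]
e7 deliver 0→1: ·
e8 deliver 1→3: 3[back,v=1,s]
e9 deliver 3→1: 1[prim,v=1,s]
e10 deliver 1→2: 2[back,v=1,s]
e11 deliver 2→1: ·
e12 timeout(0): 0[back,v=2,s]
e13 deliver 0→2: 2[prim,v=2,s]
e14 deliver 2→0: ·
e15 propose(1,'q'): ·
e16 timeout(1): 1[back,v=2,s]
e17 timeout(2): 2[back,v=3,s]
e18 timeout(1): 1[back,v=3,s]
e19 deliver 2→0: 0[back,v=3,s]
e20 deliver 3→1: ·

no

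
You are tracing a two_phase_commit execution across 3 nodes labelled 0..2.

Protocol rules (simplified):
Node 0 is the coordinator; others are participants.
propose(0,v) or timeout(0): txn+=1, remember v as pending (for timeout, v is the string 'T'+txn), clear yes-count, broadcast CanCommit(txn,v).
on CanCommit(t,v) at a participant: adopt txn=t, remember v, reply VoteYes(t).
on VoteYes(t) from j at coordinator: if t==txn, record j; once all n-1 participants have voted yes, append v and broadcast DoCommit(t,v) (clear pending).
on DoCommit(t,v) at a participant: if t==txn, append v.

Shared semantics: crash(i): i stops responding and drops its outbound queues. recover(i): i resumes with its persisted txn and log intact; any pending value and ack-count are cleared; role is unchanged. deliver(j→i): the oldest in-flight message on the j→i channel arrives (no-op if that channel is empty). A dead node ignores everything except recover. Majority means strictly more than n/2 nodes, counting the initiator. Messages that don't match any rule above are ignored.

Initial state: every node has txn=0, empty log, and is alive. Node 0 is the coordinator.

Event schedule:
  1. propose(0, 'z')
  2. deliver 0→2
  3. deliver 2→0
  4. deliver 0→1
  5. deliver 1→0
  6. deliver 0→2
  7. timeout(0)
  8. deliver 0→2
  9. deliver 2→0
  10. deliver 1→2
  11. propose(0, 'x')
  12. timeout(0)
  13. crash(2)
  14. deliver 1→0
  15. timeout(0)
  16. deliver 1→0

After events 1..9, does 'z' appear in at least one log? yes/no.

yes

1. propose(0,'z'):  <0:coor t1 ->
2. deliver 0→2:  <2:part t1 ->
3. deliver 2→0:  nop
4. deliver 0→1:  <1:part t1 ->
5. deliver 1→0:  <0:coor t1 z>
6. deliver 0→2:  <2:part t1 z>
7. timeout(0):  <0:coor t2 z>
8. deliver 0→2:  <2:part t2 z>
9. deliver 2→0:  nop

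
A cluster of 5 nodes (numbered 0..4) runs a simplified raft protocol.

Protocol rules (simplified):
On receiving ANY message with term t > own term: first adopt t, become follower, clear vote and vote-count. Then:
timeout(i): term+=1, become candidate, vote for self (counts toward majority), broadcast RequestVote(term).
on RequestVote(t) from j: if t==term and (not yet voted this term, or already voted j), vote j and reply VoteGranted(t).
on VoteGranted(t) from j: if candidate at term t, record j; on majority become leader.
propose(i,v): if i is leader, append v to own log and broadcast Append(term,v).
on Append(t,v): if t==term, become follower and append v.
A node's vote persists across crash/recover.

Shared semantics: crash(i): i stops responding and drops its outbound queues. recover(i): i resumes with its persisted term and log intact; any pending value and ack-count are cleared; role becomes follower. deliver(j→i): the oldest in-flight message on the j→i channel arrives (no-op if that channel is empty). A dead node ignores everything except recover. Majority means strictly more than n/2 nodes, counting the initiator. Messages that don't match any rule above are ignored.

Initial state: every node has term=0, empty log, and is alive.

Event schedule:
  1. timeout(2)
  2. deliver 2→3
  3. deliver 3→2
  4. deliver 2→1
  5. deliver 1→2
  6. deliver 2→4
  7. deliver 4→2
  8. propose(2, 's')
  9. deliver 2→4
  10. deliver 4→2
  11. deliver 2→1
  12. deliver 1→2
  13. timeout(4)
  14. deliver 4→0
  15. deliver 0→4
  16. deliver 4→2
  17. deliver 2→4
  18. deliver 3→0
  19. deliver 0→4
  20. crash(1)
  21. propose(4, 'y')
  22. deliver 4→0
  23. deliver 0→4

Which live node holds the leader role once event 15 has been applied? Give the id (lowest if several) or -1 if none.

step 1 timeout(2): 2={cand,t=1,log=-}
step 2 deliver 2→3: 3={foll,t=1,log=-}
step 3 deliver 3→2: —
step 4 deliver 2→1: 1={foll,t=1,log=-}
step 5 deliver 1→2: 2={lead,t=1,log=-}
step 6 deliver 2→4: 4={foll,t=1,log=-}
step 7 deliver 4→2: —
step 8 propose(2,'s'): 2={lead,t=1,log=s}
step 9 deliver 2→4: 4={foll,t=1,log=s}
step 10 deliver 4→2: —
step 11 deliver 2→1: 1={foll,t=1,log=s}
step 12 deliver 1→2: —
step 13 timeout(4): 4={cand,t=2,log=s}
step 14 deliver 4→0: 0={foll,t=2,log=-}
step 15 deliver 0→4: —

2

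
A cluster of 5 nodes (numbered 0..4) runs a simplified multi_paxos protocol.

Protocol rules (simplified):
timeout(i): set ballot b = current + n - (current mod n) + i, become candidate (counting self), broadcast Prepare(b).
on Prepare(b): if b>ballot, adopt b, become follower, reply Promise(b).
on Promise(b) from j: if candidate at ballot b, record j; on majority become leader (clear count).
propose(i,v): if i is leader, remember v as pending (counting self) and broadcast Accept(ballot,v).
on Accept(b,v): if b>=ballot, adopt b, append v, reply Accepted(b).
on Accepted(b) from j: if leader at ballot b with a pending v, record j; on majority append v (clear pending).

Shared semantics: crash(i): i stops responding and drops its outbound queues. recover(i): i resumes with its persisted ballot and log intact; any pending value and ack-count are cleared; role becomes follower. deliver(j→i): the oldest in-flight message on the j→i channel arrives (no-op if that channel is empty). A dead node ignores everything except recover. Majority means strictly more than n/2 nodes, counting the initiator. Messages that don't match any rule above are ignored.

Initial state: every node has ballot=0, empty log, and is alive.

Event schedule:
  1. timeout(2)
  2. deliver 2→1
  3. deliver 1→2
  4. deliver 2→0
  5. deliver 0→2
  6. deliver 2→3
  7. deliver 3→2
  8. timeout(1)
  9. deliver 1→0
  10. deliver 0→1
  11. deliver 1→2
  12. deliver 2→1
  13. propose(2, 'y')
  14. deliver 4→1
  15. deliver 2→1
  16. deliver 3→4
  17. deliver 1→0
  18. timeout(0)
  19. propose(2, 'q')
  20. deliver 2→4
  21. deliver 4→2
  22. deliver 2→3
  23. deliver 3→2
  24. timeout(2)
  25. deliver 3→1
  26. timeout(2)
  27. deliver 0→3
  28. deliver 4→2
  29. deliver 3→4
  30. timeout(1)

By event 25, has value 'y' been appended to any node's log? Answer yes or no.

step 1 timeout(2): 2={cand,b=7,log=-}
step 2 deliver 2→1: 1={foll,b=7,log=-}
step 3 deliver 1→2: —
step 4 deliver 2→0: 0={foll,b=7,log=-}
step 5 deliver 0→2: 2={lead,b=7,log=-}
step 6 deliver 2→3: 3={foll,b=7,log=-}
step 7 deliver 3→2: —
step 8 timeout(1): 1={cand,b=11,log=-}
step 9 deliver 1→0: 0={foll,b=11,log=-}
step 10 deliver 0→1: —
step 11 deliver 1→2: 2={foll,b=11,log=-}
step 12 deliver 2→1: 1={lead,b=11,log=-}
step 13 propose(2,'y'): —
step 14 deliver 4→1: —
step 15 deliver 2→1: —
step 16 deliver 3→4: —
step 17 deliver 1→0: —
step 18 timeout(0): 0={cand,b=15,log=-}
step 19 propose(2,'q'): —
step 20 deliver 2→4: 4={foll,b=7,log=-}
step 21 deliver 4→2: —
step 22 deliver 2→3: —
step 23 deliver 3→2: —
step 24 timeout(2): 2={cand,b=17,log=-}
step 25 deliver 3→1: —

no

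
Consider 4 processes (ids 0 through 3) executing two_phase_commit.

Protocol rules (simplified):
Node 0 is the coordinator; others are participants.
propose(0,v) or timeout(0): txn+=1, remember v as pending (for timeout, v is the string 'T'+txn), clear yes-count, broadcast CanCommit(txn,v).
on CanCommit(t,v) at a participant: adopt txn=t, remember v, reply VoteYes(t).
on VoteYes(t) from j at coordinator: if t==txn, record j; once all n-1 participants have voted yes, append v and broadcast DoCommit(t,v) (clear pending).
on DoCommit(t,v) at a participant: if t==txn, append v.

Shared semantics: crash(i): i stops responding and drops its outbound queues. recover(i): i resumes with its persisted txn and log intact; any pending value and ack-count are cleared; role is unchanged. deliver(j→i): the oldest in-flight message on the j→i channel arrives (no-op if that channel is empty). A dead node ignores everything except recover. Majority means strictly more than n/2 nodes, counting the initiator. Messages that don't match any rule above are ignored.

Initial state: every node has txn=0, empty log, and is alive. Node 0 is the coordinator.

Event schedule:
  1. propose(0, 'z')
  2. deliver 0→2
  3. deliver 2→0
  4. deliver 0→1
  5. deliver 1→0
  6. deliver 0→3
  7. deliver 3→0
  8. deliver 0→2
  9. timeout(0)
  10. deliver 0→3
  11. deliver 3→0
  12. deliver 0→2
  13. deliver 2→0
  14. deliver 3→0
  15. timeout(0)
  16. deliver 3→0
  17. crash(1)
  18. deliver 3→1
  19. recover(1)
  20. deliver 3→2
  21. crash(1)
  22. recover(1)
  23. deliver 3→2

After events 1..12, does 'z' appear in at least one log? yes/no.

yes

e1 propose(0,'z'): 0[coor,t=1,-]
e2 deliver 0→2: 2[part,t=1,-]
e3 deliver 2→0: ·
e4 deliver 0→1: 1[part,t=1,-]
e5 deliver 1→0: ·
e6 deliver 0→3: 3[part,t=1,-]
e7 deliver 3→0: 0[coor,t=1,z]
e8 deliver 0→2: 2[part,t=1,z]
e9 timeout(0): 0[coor,t=2,z]
e10 deliver 0→3: 3[part,t=1,z]
e11 deliver 3→0: ·
e12 deliver 0→2: 2[part,t=2,z]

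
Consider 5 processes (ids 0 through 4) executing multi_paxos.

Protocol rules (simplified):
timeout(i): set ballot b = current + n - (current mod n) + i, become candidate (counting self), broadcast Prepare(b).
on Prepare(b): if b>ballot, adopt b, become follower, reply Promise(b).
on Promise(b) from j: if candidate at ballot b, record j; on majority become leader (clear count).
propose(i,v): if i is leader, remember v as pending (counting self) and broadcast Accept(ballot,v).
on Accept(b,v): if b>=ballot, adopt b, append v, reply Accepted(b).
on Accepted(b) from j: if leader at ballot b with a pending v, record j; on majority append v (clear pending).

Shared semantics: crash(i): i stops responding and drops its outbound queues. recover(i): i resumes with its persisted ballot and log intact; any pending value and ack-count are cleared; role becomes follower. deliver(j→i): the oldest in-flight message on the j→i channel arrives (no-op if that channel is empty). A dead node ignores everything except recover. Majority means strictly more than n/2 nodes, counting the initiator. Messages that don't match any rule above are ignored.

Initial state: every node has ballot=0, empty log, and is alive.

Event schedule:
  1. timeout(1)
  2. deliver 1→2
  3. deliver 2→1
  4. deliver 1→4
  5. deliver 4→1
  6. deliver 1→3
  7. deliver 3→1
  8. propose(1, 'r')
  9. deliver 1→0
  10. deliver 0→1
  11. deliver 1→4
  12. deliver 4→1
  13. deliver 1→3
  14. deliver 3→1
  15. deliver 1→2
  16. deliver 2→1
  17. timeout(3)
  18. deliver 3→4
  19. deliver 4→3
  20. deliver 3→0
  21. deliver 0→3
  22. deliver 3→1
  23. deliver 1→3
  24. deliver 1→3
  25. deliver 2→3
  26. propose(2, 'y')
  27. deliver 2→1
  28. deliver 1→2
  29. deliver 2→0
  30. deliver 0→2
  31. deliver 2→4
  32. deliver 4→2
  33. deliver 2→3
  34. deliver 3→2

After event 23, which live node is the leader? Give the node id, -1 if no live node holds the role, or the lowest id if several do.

3

after 1 — timeout(1): n1:cand/b6/[-]
after 2 — deliver 1→2: n2:foll/b6/[-]
after 3 — deliver 2→1: ·
after 4 — deliver 1→4: n4:foll/b6/[-]
after 5 — deliver 4→1: n1:lead/b6/[-]
after 6 — deliver 1→3: n3:foll/b6/[-]
after 7 — deliver 3→1: ·
after 8 — propose(1,'r'): ·
after 9 — deliver 1→0: n0:foll/b6/[-]
after 10 — deliver 0→1: ·
after 11 — deliver 1→4: n4:foll/b6/[r]
after 12 — deliver 4→1: ·
after 13 — deliver 1→3: n3:foll/b6/[r]
after 14 — deliver 3→1: n1:lead/b6/[r]
after 15 — deliver 1→2: n2:foll/b6/[r]
after 16 — deliver 2→1: ·
after 17 — timeout(3): n3:cand/b13/[r]
after 18 — deliver 3→4: n4:foll/b13/[r]
after 19 — deliver 4→3: ·
after 20 — deliver 3→0: n0:foll/b13/[-]
after 21 — deliver 0→3: n3:lead/b13/[r]
after 22 — deliver 3→1: n1:foll/b13/[r]
after 23 — deliver 1→3: ·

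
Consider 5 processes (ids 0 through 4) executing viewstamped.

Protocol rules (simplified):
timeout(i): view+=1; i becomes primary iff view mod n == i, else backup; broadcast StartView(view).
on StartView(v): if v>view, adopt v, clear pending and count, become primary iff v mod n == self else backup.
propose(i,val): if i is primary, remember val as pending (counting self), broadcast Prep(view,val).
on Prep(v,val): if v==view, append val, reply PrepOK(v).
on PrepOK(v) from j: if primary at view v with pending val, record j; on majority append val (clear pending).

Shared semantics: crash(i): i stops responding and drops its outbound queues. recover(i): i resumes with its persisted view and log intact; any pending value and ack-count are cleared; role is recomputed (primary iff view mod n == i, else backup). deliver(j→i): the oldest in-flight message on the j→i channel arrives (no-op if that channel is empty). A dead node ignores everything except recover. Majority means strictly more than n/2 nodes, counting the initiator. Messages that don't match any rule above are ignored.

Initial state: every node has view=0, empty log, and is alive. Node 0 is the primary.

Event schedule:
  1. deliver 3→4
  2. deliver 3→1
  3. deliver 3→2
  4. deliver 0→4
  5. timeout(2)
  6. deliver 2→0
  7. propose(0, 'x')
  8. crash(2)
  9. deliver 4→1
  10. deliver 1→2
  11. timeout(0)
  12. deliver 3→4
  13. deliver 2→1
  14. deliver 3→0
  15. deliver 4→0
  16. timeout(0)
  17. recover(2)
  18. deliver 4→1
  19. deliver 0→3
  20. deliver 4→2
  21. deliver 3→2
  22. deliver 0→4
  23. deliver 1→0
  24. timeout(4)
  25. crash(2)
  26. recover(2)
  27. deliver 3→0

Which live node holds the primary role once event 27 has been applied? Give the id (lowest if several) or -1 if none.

[1] deliver 3→4 → ∅
[2] deliver 3→1 → ∅
[3] deliver 3→2 → ∅
[4] deliver 0→4 → ∅
[5] timeout(2) → N2(back v1 [-])
[6] deliver 2→0 → N0(back v1 [-])
[7] propose(0,'x') → ∅
[8] crash(2) → N2(✗back v1 [-])
[9] deliver 4→1 → ∅
[10] deliver 1→2 → ∅
[11] timeout(0) → N0(back v2 [-])
[12] deliver 3→4 → ∅
[13] deliver 2→1 → ∅
[14] deliver 3→0 → ∅
[15] deliver 4→0 → ∅
[16] timeout(0) → N0(back v3 [-])
[17] recover(2) → N2(back v1 [-])
[18] deliver 4→1 → ∅
[19] deliver 0→3 → N3(back v2 [-])
[20] deliver 4→2 → ∅
[21] deliver 3→2 → ∅
[22] deliver 0→4 → N4(back v2 [-])
[23] deliver 1→0 → ∅
[24] timeout(4) → N4(back v3 [-])
[25] crash(2) → N2(✗back v1 [-])
[26] recover(2) → N2(back v1 [-])
[27] deliver 3→0 → ∅

-1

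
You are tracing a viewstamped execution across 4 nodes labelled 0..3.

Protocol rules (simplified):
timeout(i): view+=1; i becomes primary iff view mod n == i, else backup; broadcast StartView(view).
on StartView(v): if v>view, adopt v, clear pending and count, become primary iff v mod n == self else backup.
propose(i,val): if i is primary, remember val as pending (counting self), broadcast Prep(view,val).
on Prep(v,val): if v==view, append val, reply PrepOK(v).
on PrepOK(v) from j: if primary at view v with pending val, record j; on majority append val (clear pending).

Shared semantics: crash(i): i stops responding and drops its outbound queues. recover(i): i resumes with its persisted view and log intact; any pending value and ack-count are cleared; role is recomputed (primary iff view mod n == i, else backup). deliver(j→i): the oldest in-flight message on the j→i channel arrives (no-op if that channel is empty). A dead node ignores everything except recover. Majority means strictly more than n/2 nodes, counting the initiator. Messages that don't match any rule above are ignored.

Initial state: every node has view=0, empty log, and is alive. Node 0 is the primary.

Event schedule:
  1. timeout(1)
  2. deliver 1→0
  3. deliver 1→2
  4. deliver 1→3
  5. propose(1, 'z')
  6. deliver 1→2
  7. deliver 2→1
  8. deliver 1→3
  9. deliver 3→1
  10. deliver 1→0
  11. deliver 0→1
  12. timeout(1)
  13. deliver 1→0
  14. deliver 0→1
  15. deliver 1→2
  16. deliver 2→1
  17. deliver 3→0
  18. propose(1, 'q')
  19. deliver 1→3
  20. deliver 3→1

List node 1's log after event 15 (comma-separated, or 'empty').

z

after 1 — timeout(1): n1:prim/v1/[-]
after 2 — deliver 1→0: n0:back/v1/[-]
after 3 — deliver 1→2: n2:back/v1/[-]
after 4 — deliver 1→3: n3:back/v1/[-]
after 5 — propose(1,'z'): ·
after 6 — deliver 1→2: n2:back/v1/[z]
after 7 — deliver 2→1: ·
after 8 — deliver 1→3: n3:back/v1/[z]
after 9 — deliver 3→1: n1:prim/v1/[z]
after 10 — deliver 1→0: n0:back/v1/[z]
after 11 — deliver 0→1: ·
after 12 — timeout(1): n1:back/v2/[z]
after 13 — deliver 1→0: n0:back/v2/[z]
after 14 — deliver 0→1: ·
after 15 — deliver 1→2: n2:prim/v2/[z]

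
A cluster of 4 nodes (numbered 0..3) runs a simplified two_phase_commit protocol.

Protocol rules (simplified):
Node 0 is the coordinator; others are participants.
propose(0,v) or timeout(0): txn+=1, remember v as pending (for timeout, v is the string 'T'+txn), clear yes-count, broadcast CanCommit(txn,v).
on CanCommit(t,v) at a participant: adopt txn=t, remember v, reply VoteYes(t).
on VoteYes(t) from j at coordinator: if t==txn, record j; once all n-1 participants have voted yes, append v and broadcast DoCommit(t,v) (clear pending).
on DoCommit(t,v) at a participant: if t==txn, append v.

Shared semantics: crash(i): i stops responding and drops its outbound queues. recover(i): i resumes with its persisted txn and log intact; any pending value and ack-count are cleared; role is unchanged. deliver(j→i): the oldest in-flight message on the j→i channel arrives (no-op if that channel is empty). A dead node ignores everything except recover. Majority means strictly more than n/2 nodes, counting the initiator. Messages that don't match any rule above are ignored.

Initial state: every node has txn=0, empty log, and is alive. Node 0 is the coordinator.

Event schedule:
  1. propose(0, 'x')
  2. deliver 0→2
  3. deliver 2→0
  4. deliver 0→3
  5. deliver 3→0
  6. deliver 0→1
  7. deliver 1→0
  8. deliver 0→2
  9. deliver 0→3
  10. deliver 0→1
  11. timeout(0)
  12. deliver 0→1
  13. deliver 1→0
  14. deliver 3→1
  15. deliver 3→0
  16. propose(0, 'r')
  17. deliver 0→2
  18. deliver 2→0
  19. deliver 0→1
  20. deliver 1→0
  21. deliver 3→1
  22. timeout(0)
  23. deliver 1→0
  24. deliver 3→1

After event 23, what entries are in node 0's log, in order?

x

1. propose(0,'x'):  <0:coor t1 ->
2. deliver 0→2:  <2:part t1 ->
3. deliver 2→0:  nop
4. deliver 0→3:  <3:part t1 ->
5. deliver 3→0:  nop
6. deliver 0→1:  <1:part t1 ->
7. deliver 1→0:  <0:coor t1 x>
8. deliver 0→2:  <2:part t1 x>
9. deliver 0→3:  <3:part t1 x>
10. deliver 0→1:  <1:part t1 x>
11. timeout(0):  <0:coor t2 x>
12. deliver 0→1:  <1:part t2 x>
13. deliver 1→0:  nop
14. deliver 3→1:  nop
15. deliver 3→0:  nop
16. propose(0,'r'):  <0:coor t3 x>
17. deliver 0→2:  <2:part t2 x>
18. deliver 2→0:  nop
19. deliver 0→1:  <1:part t3 x>
20. deliver 1→0:  nop
21. deliver 3→1:  nop
22. timeout(0):  <0:coor t4 x>
23. deliver 1→0:  nop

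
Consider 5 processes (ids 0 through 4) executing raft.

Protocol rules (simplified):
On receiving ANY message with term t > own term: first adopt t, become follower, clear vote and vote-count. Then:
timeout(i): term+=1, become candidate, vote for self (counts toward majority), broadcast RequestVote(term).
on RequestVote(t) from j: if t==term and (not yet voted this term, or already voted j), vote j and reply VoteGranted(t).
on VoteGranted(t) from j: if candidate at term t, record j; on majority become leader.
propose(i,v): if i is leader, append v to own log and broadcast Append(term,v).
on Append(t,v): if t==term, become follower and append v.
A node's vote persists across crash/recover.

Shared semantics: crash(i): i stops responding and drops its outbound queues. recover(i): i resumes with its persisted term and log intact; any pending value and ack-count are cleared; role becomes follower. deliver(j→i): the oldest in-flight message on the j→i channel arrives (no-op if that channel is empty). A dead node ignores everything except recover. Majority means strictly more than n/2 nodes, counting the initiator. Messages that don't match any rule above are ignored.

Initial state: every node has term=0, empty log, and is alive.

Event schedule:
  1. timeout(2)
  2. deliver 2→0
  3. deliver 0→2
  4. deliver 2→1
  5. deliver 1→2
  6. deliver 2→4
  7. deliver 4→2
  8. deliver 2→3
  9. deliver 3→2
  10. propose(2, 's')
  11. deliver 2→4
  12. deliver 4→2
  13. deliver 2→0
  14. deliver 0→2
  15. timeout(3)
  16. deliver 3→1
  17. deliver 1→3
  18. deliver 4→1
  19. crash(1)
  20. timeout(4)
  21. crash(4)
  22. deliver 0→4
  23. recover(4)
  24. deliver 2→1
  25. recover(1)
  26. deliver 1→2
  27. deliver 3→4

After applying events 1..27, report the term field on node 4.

2

1. timeout(2):  <2:cand t1 ->
2. deliver 2→0:  <0:foll t1 ->
3. deliver 0→2:  nop
4. deliver 2→1:  <1:foll t1 ->
5. deliver 1→2:  <2:lead t1 ->
6. deliver 2→4:  <4:foll t1 ->
7. deliver 4→2:  nop
8. deliver 2→3:  <3:foll t1 ->
9. deliver 3→2:  nop
10. propose(2,'s'):  <2:lead t1 s>
11. deliver 2→4:  <4:foll t1 s>
12. deliver 4→2:  nop
13. deliver 2→0:  <0:foll t1 s>
14. deliver 0→2:  nop
15. timeout(3):  <3:cand t2 ->
16. deliver 3→1:  <1:foll t2 ->
17. deliver 1→3:  nop
18. deliver 4→1:  nop
19. crash(1):  <1:✗foll t2 ->
20. timeout(4):  <4:cand t2 s>
21. crash(4):  <4:✗cand t2 s>
22. deliver 0→4:  nop
23. recover(4):  <4:foll t2 s>
24. deliver 2→1:  nop
25. recover(1):  <1:foll t2 ->
26. deliver 1→2:  nop
27. deliver 3→4:  nop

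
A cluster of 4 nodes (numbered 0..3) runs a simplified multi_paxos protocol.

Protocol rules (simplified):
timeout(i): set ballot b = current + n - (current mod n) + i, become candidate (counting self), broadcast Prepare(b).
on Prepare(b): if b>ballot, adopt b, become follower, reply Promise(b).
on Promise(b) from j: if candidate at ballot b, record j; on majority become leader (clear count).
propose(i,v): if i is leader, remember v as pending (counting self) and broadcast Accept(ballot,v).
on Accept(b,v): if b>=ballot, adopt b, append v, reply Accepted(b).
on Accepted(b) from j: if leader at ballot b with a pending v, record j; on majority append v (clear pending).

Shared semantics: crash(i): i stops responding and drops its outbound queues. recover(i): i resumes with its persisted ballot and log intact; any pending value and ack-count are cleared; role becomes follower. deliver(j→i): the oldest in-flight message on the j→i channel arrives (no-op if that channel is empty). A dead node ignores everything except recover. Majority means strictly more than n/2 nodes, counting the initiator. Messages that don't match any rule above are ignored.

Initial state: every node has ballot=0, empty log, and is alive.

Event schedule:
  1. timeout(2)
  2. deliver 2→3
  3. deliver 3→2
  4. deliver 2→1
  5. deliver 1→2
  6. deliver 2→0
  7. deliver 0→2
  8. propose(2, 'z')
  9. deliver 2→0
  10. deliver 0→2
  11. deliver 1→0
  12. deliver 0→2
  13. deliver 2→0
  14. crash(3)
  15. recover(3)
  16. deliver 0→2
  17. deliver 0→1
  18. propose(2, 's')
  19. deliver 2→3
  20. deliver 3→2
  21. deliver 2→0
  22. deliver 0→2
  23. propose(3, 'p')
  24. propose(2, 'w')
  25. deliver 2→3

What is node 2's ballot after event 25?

6

after 1 — timeout(2): n2:cand/b6/[-]
after 2 — deliver 2→3: n3:foll/b6/[-]
after 3 — deliver 3→2: ·
after 4 — deliver 2→1: n1:foll/b6/[-]
after 5 — deliver 1→2: n2:lead/b6/[-]
after 6 — deliver 2→0: n0:foll/b6/[-]
after 7 — deliver 0→2: ·
after 8 — propose(2,'z'): ·
after 9 — deliver 2→0: n0:foll/b6/[z]
after 10 — deliver 0→2: ·
after 11 — deliver 1→0: ·
after 12 — deliver 0→2: ·
after 13 — deliver 2→0: ·
after 14 — crash(3): n3:✗foll/b6/[-]
after 15 — recover(3): n3:foll/b6/[-]
after 16 — deliver 0→2: ·
after 17 — deliver 0→1: ·
after 18 — propose(2,'s'): ·
after 19 — deliver 2→3: n3:foll/b6/[z]
after 20 — deliver 3→2: ·
after 21 — deliver 2→0: n0:foll/b6/[z,s]
after 22 — deliver 0→2: n2:lead/b6/[s]
after 23 — propose(3,'p'): ·
after 24 — propose(2,'w'): ·
after 25 — deliver 2→3: n3:foll/b6/[z,s]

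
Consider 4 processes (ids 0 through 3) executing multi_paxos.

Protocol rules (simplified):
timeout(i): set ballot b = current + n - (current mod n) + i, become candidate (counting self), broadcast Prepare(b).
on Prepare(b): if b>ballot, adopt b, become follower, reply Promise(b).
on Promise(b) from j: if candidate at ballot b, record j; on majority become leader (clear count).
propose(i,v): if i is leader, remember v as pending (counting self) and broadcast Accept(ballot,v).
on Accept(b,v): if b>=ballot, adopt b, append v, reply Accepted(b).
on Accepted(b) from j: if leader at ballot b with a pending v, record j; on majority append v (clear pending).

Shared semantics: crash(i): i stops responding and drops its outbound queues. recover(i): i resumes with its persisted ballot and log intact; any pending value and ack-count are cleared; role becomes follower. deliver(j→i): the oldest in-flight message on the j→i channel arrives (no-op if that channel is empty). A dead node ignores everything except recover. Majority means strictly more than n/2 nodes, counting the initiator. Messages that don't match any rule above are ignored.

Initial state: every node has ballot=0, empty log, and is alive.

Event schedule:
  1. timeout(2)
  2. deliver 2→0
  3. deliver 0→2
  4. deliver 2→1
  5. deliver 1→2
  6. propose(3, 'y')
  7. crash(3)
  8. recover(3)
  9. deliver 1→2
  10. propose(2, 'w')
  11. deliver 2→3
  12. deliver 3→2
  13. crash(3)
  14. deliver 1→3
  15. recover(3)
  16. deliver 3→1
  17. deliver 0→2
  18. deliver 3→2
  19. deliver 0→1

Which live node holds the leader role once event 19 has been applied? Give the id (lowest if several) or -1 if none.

2

[1] timeout(2) → N2(cand b6 [-])
[2] deliver 2→0 → N0(foll b6 [-])
[3] deliver 0→2 → ∅
[4] deliver 2→1 → N1(foll b6 [-])
[5] deliver 1→2 → N2(lead b6 [-])
[6] propose(3,'y') → ∅
[7] crash(3) → N3(✗foll b0 [-])
[8] recover(3) → N3(foll b0 [-])
[9] deliver 1→2 → ∅
[10] propose(2,'w') → ∅
[11] deliver 2→3 → N3(foll b6 [-])
[12] deliver 3→2 → ∅
[13] crash(3) → N3(✗foll b6 [-])
[14] deliver 1→3 → ∅
[15] recover(3) → N3(foll b6 [-])
[16] deliver 3→1 → ∅
[17] deliver 0→2 → ∅
[18] deliver 3→2 → ∅
[19] deliver 0→1 → ∅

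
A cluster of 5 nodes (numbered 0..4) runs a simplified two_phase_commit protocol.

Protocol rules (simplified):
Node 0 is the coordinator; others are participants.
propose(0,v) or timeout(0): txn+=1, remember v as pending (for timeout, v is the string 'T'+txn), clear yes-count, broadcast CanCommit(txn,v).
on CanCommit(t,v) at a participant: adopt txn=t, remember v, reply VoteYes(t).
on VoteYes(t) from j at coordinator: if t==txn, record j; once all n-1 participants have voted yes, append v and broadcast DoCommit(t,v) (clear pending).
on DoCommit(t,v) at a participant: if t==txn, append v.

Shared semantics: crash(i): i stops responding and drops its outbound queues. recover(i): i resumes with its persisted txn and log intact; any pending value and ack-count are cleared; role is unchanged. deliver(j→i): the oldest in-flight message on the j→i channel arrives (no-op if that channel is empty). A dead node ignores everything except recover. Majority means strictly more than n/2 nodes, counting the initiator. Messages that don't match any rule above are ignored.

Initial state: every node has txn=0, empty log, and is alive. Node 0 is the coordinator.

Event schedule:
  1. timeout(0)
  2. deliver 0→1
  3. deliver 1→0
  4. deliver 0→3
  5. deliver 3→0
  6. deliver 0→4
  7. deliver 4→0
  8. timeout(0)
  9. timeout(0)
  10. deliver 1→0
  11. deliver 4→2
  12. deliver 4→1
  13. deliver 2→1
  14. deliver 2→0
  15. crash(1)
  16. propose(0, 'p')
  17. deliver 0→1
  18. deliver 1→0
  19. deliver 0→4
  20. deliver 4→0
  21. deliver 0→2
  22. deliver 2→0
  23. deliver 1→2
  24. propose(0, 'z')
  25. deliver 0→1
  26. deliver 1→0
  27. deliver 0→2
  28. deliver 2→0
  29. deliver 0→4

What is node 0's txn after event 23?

4

[1] timeout(0) → N0(coor t1 [-])
[2] deliver 0→1 → N1(part t1 [-])
[3] deliver 1→0 → ∅
[4] deliver 0→3 → N3(part t1 [-])
[5] deliver 3→0 → ∅
[6] deliver 0→4 → N4(part t1 [-])
[7] deliver 4→0 → ∅
[8] timeout(0) → N0(coor t2 [-])
[9] timeout(0) → N0(coor t3 [-])
[10] deliver 1→0 → ∅
[11] deliver 4→2 → ∅
[12] deliver 4→1 → ∅
[13] deliver 2→1 → ∅
[14] deliver 2→0 → ∅
[15] crash(1) → N1(✗part t1 [-])
[16] propose(0,'p') → N0(coor t4 [-])
[17] deliver 0→1 → ∅
[18] deliver 1→0 → ∅
[19] deliver 0→4 → N4(part t2 [-])
[20] deliver 4→0 → ∅
[21] deliver 0→2 → N2(part t1 [-])
[22] deliver 2→0 → ∅
[23] deliver 1→2 → ∅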